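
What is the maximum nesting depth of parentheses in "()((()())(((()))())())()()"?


Input: "()((()())(((()))())())()()"
Tracking depth:
  Position 0 '(': depth becomes 1
  Position 1 ')': depth becomes 0
  Position 2 '(': depth becomes 1
  Position 3 '(': depth becomes 2
  Position 4 '(': depth becomes 3
  Position 5 ')': depth becomes 2
  Position 6 '(': depth becomes 3
  Position 7 ')': depth becomes 2
  Position 8 ')': depth becomes 1
  Position 9 '(': depth becomes 2
  Position 10 '(': depth becomes 3
  Position 11 '(': depth becomes 4
  Position 12 '(': depth becomes 5
  Position 13 ')': depth becomes 4
  Position 14 ')': depth becomes 3
  Position 15 ')': depth becomes 2
  Position 16 '(': depth becomes 3
  Position 17 ')': depth becomes 2
  Position 18 ')': depth becomes 1
  Position 19 '(': depth becomes 2
  Position 20 ')': depth becomes 1
  Position 21 ')': depth becomes 0
  Position 22 '(': depth becomes 1
  Position 23 ')': depth becomes 0
  Position 24 '(': depth becomes 1
  Position 25 ')': depth becomes 0
Maximum depth reached: 5

5


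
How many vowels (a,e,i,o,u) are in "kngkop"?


Input: kngkop
Checking each character:
  'k' at position 0: consonant
  'n' at position 1: consonant
  'g' at position 2: consonant
  'k' at position 3: consonant
  'o' at position 4: vowel (running total: 1)
  'p' at position 5: consonant
Total vowels: 1

1


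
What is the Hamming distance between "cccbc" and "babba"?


Comparing "cccbc" and "babba" position by position:
  Position 0: 'c' vs 'b' => differ
  Position 1: 'c' vs 'a' => differ
  Position 2: 'c' vs 'b' => differ
  Position 3: 'b' vs 'b' => same
  Position 4: 'c' vs 'a' => differ
Total differences (Hamming distance): 4

4


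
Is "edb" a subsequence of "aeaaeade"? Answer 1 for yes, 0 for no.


Check if "edb" is a subsequence of "aeaaeade"
Greedy scan:
  Position 0 ('a'): no match needed
  Position 1 ('e'): matches sub[0] = 'e'
  Position 2 ('a'): no match needed
  Position 3 ('a'): no match needed
  Position 4 ('e'): no match needed
  Position 5 ('a'): no match needed
  Position 6 ('d'): matches sub[1] = 'd'
  Position 7 ('e'): no match needed
Only matched 2/3 characters => not a subsequence

0


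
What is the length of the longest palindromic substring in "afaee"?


Input: "afaee"
Checking substrings for palindromes:
  [0:3] "afa" (len 3) => palindrome
  [3:5] "ee" (len 2) => palindrome
Longest palindromic substring: "afa" with length 3

3


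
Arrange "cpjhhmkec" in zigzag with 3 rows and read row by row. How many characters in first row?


Zigzag "cpjhhmkec" into 3 rows:
Placing characters:
  'c' => row 0
  'p' => row 1
  'j' => row 2
  'h' => row 1
  'h' => row 0
  'm' => row 1
  'k' => row 2
  'e' => row 1
  'c' => row 0
Rows:
  Row 0: "chc"
  Row 1: "phme"
  Row 2: "jk"
First row length: 3

3


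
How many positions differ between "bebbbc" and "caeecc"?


Comparing "bebbbc" and "caeecc" position by position:
  Position 0: 'b' vs 'c' => DIFFER
  Position 1: 'e' vs 'a' => DIFFER
  Position 2: 'b' vs 'e' => DIFFER
  Position 3: 'b' vs 'e' => DIFFER
  Position 4: 'b' vs 'c' => DIFFER
  Position 5: 'c' vs 'c' => same
Positions that differ: 5

5


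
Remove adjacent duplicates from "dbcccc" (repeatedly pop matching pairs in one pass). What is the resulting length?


Input: dbcccc
Stack-based adjacent duplicate removal:
  Read 'd': push. Stack: d
  Read 'b': push. Stack: db
  Read 'c': push. Stack: dbc
  Read 'c': matches stack top 'c' => pop. Stack: db
  Read 'c': push. Stack: dbc
  Read 'c': matches stack top 'c' => pop. Stack: db
Final stack: "db" (length 2)

2


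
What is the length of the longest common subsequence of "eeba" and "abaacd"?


LCS of "eeba" and "abaacd"
DP table:
           a    b    a    a    c    d
      0    0    0    0    0    0    0
  e   0    0    0    0    0    0    0
  e   0    0    0    0    0    0    0
  b   0    0    1    1    1    1    1
  a   0    1    1    2    2    2    2
LCS length = dp[4][6] = 2

2


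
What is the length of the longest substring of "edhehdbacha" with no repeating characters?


Input: "edhehdbacha"
Sliding window (track last position of each char):
  Position 0 ('e'): window [0,0] length 1 -- new best
  Position 1 ('d'): window [0,1] length 2 -- new best
  Position 2 ('h'): window [0,2] length 3 -- new best
  Position 3 ('e'): repeat (last at 0), move window start to 1
  Position 3 ('e'): window [1,3] length 3
  Position 4 ('h'): repeat (last at 2), move window start to 3
  Position 4 ('h'): window [3,4] length 2
  Position 5 ('d'): window [3,5] length 3
  Position 6 ('b'): window [3,6] length 4 -- new best
  Position 7 ('a'): window [3,7] length 5 -- new best
  Position 8 ('c'): window [3,8] length 6 -- new best
  Position 9 ('h'): repeat (last at 4), move window start to 5
  Position 9 ('h'): window [5,9] length 5
  Position 10 ('a'): repeat (last at 7), move window start to 8
  Position 10 ('a'): window [8,10] length 3
Longest substring with no repeats: "ehdbac" with length 6

6


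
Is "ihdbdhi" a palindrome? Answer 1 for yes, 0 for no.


Input: ihdbdhi
Reversed: ihdbdhi
  Compare pos 0 ('i') with pos 6 ('i'): match
  Compare pos 1 ('h') with pos 5 ('h'): match
  Compare pos 2 ('d') with pos 4 ('d'): match
Result: palindrome

1


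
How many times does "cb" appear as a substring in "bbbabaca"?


Searching for "cb" in "bbbabaca"
Scanning each position:
  Position 0: "bb" => no
  Position 1: "bb" => no
  Position 2: "ba" => no
  Position 3: "ab" => no
  Position 4: "ba" => no
  Position 5: "ac" => no
  Position 6: "ca" => no
Total occurrences: 0

0


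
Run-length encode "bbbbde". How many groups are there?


Input: bbbbde
Scanning for consecutive runs:
  Group 1: 'b' x 4 (positions 0-3)
  Group 2: 'd' x 1 (positions 4-4)
  Group 3: 'e' x 1 (positions 5-5)
Total groups: 3

3


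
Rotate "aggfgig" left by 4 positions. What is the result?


Input: "aggfgig", rotate left by 4
First 4 characters: "aggf"
Remaining characters: "gig"
Concatenate remaining + first: "gig" + "aggf" = "gigaggf"

gigaggf


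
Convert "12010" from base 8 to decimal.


Input: "12010" in base 8
Positional expansion:
  Digit '1' (value 1) x 8^4 = 4096
  Digit '2' (value 2) x 8^3 = 1024
  Digit '0' (value 0) x 8^2 = 0
  Digit '1' (value 1) x 8^1 = 8
  Digit '0' (value 0) x 8^0 = 0
Sum = 5128

5128


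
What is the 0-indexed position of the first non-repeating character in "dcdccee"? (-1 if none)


Input: dcdccee
Character frequencies:
  'c': 3
  'd': 2
  'e': 2
Scanning left to right for freq == 1:
  Position 0 ('d'): freq=2, skip
  Position 1 ('c'): freq=3, skip
  Position 2 ('d'): freq=2, skip
  Position 3 ('c'): freq=3, skip
  Position 4 ('c'): freq=3, skip
  Position 5 ('e'): freq=2, skip
  Position 6 ('e'): freq=2, skip
  No unique character found => answer = -1

-1


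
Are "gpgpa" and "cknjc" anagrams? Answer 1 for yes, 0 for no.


Strings: "gpgpa", "cknjc"
Sorted first:  aggpp
Sorted second: ccjkn
Differ at position 0: 'a' vs 'c' => not anagrams

0


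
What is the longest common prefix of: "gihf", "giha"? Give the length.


Words: gihf, giha
  Position 0: all 'g' => match
  Position 1: all 'i' => match
  Position 2: all 'h' => match
  Position 3: ('f', 'a') => mismatch, stop
LCP = "gih" (length 3)

3


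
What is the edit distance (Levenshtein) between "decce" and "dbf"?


Computing edit distance: "decce" -> "dbf"
DP table:
           d    b    f
      0    1    2    3
  d   1    0    1    2
  e   2    1    1    2
  c   3    2    2    2
  c   4    3    3    3
  e   5    4    4    4
Edit distance = dp[5][3] = 4

4


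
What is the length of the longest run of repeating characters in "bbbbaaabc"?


Input: "bbbbaaabc"
Scanning for longest run:
  Position 1 ('b'): continues run of 'b', length=2
  Position 2 ('b'): continues run of 'b', length=3
  Position 3 ('b'): continues run of 'b', length=4
  Position 4 ('a'): new char, reset run to 1
  Position 5 ('a'): continues run of 'a', length=2
  Position 6 ('a'): continues run of 'a', length=3
  Position 7 ('b'): new char, reset run to 1
  Position 8 ('c'): new char, reset run to 1
Longest run: 'b' with length 4

4


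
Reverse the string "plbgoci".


Input: plbgoci
Reading characters right to left:
  Position 6: 'i'
  Position 5: 'c'
  Position 4: 'o'
  Position 3: 'g'
  Position 2: 'b'
  Position 1: 'l'
  Position 0: 'p'
Reversed: icogblp

icogblp


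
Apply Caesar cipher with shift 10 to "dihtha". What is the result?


Caesar cipher: shift "dihtha" by 10
  'd' (pos 3) + 10 = pos 13 = 'n'
  'i' (pos 8) + 10 = pos 18 = 's'
  'h' (pos 7) + 10 = pos 17 = 'r'
  't' (pos 19) + 10 = pos 3 = 'd'
  'h' (pos 7) + 10 = pos 17 = 'r'
  'a' (pos 0) + 10 = pos 10 = 'k'
Result: nsrdrk

nsrdrk


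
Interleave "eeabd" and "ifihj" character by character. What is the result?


Interleaving "eeabd" and "ifihj":
  Position 0: 'e' from first, 'i' from second => "ei"
  Position 1: 'e' from first, 'f' from second => "ef"
  Position 2: 'a' from first, 'i' from second => "ai"
  Position 3: 'b' from first, 'h' from second => "bh"
  Position 4: 'd' from first, 'j' from second => "dj"
Result: eiefaibhdj

eiefaibhdj


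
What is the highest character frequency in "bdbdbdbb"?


Input: bdbdbdbb
Character counts:
  'b': 5
  'd': 3
Maximum frequency: 5

5


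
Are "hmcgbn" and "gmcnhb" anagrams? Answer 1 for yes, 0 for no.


Strings: "hmcgbn", "gmcnhb"
Sorted first:  bcghmn
Sorted second: bcghmn
Sorted forms match => anagrams

1


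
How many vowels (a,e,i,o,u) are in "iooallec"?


Input: iooallec
Checking each character:
  'i' at position 0: vowel (running total: 1)
  'o' at position 1: vowel (running total: 2)
  'o' at position 2: vowel (running total: 3)
  'a' at position 3: vowel (running total: 4)
  'l' at position 4: consonant
  'l' at position 5: consonant
  'e' at position 6: vowel (running total: 5)
  'c' at position 7: consonant
Total vowels: 5

5


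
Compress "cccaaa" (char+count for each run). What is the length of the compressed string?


Input: cccaaa
Runs:
  'c' x 3 => "c3"
  'a' x 3 => "a3"
Compressed: "c3a3"
Compressed length: 4

4


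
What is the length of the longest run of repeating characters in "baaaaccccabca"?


Input: "baaaaccccabca"
Scanning for longest run:
  Position 1 ('a'): new char, reset run to 1
  Position 2 ('a'): continues run of 'a', length=2
  Position 3 ('a'): continues run of 'a', length=3
  Position 4 ('a'): continues run of 'a', length=4
  Position 5 ('c'): new char, reset run to 1
  Position 6 ('c'): continues run of 'c', length=2
  Position 7 ('c'): continues run of 'c', length=3
  Position 8 ('c'): continues run of 'c', length=4
  Position 9 ('a'): new char, reset run to 1
  Position 10 ('b'): new char, reset run to 1
  Position 11 ('c'): new char, reset run to 1
  Position 12 ('a'): new char, reset run to 1
Longest run: 'a' with length 4

4


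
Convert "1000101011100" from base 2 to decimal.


Input: "1000101011100" in base 2
Positional expansion:
  Digit '1' (value 1) x 2^12 = 4096
  Digit '0' (value 0) x 2^11 = 0
  Digit '0' (value 0) x 2^10 = 0
  Digit '0' (value 0) x 2^9 = 0
  Digit '1' (value 1) x 2^8 = 256
  Digit '0' (value 0) x 2^7 = 0
  Digit '1' (value 1) x 2^6 = 64
  Digit '0' (value 0) x 2^5 = 0
  Digit '1' (value 1) x 2^4 = 16
  Digit '1' (value 1) x 2^3 = 8
  Digit '1' (value 1) x 2^2 = 4
  Digit '0' (value 0) x 2^1 = 0
  Digit '0' (value 0) x 2^0 = 0
Sum = 4444

4444


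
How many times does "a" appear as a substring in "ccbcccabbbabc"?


Searching for "a" in "ccbcccabbbabc"
Scanning each position:
  Position 0: "c" => no
  Position 1: "c" => no
  Position 2: "b" => no
  Position 3: "c" => no
  Position 4: "c" => no
  Position 5: "c" => no
  Position 6: "a" => MATCH
  Position 7: "b" => no
  Position 8: "b" => no
  Position 9: "b" => no
  Position 10: "a" => MATCH
  Position 11: "b" => no
  Position 12: "c" => no
Total occurrences: 2

2


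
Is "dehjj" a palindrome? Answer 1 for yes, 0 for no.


Input: dehjj
Reversed: jjhed
  Compare pos 0 ('d') with pos 4 ('j'): MISMATCH
  Compare pos 1 ('e') with pos 3 ('j'): MISMATCH
Result: not a palindrome

0


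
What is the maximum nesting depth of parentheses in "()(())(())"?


Input: "()(())(())"
Tracking depth:
  Position 0 '(': depth becomes 1
  Position 1 ')': depth becomes 0
  Position 2 '(': depth becomes 1
  Position 3 '(': depth becomes 2
  Position 4 ')': depth becomes 1
  Position 5 ')': depth becomes 0
  Position 6 '(': depth becomes 1
  Position 7 '(': depth becomes 2
  Position 8 ')': depth becomes 1
  Position 9 ')': depth becomes 0
Maximum depth reached: 2

2


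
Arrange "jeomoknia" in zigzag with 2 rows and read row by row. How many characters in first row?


Zigzag "jeomoknia" into 2 rows:
Placing characters:
  'j' => row 0
  'e' => row 1
  'o' => row 0
  'm' => row 1
  'o' => row 0
  'k' => row 1
  'n' => row 0
  'i' => row 1
  'a' => row 0
Rows:
  Row 0: "joona"
  Row 1: "emki"
First row length: 5

5


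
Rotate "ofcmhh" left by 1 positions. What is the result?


Input: "ofcmhh", rotate left by 1
First 1 characters: "o"
Remaining characters: "fcmhh"
Concatenate remaining + first: "fcmhh" + "o" = "fcmhho"

fcmhho


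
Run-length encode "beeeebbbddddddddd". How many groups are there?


Input: beeeebbbddddddddd
Scanning for consecutive runs:
  Group 1: 'b' x 1 (positions 0-0)
  Group 2: 'e' x 4 (positions 1-4)
  Group 3: 'b' x 3 (positions 5-7)
  Group 4: 'd' x 9 (positions 8-16)
Total groups: 4

4


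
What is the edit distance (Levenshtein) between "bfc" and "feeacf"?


Computing edit distance: "bfc" -> "feeacf"
DP table:
           f    e    e    a    c    f
      0    1    2    3    4    5    6
  b   1    1    2    3    4    5    6
  f   2    1    2    3    4    5    5
  c   3    2    2    3    4    4    5
Edit distance = dp[3][6] = 5

5


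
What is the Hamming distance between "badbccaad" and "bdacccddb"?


Comparing "badbccaad" and "bdacccddb" position by position:
  Position 0: 'b' vs 'b' => same
  Position 1: 'a' vs 'd' => differ
  Position 2: 'd' vs 'a' => differ
  Position 3: 'b' vs 'c' => differ
  Position 4: 'c' vs 'c' => same
  Position 5: 'c' vs 'c' => same
  Position 6: 'a' vs 'd' => differ
  Position 7: 'a' vs 'd' => differ
  Position 8: 'd' vs 'b' => differ
Total differences (Hamming distance): 6

6


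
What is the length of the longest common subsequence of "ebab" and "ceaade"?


LCS of "ebab" and "ceaade"
DP table:
           c    e    a    a    d    e
      0    0    0    0    0    0    0
  e   0    0    1    1    1    1    1
  b   0    0    1    1    1    1    1
  a   0    0    1    2    2    2    2
  b   0    0    1    2    2    2    2
LCS length = dp[4][6] = 2

2


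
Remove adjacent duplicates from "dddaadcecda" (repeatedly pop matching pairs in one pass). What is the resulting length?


Input: dddaadcecda
Stack-based adjacent duplicate removal:
  Read 'd': push. Stack: d
  Read 'd': matches stack top 'd' => pop. Stack: (empty)
  Read 'd': push. Stack: d
  Read 'a': push. Stack: da
  Read 'a': matches stack top 'a' => pop. Stack: d
  Read 'd': matches stack top 'd' => pop. Stack: (empty)
  Read 'c': push. Stack: c
  Read 'e': push. Stack: ce
  Read 'c': push. Stack: cec
  Read 'd': push. Stack: cecd
  Read 'a': push. Stack: cecda
Final stack: "cecda" (length 5)

5


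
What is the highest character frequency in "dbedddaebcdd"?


Input: dbedddaebcdd
Character counts:
  'a': 1
  'b': 2
  'c': 1
  'd': 6
  'e': 2
Maximum frequency: 6

6


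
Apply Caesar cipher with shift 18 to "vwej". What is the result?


Caesar cipher: shift "vwej" by 18
  'v' (pos 21) + 18 = pos 13 = 'n'
  'w' (pos 22) + 18 = pos 14 = 'o'
  'e' (pos 4) + 18 = pos 22 = 'w'
  'j' (pos 9) + 18 = pos 1 = 'b'
Result: nowb

nowb


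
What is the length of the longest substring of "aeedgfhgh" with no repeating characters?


Input: "aeedgfhgh"
Sliding window (track last position of each char):
  Position 0 ('a'): window [0,0] length 1 -- new best
  Position 1 ('e'): window [0,1] length 2 -- new best
  Position 2 ('e'): repeat (last at 1), move window start to 2
  Position 2 ('e'): window [2,2] length 1
  Position 3 ('d'): window [2,3] length 2
  Position 4 ('g'): window [2,4] length 3 -- new best
  Position 5 ('f'): window [2,5] length 4 -- new best
  Position 6 ('h'): window [2,6] length 5 -- new best
  Position 7 ('g'): repeat (last at 4), move window start to 5
  Position 7 ('g'): window [5,7] length 3
  Position 8 ('h'): repeat (last at 6), move window start to 7
  Position 8 ('h'): window [7,8] length 2
Longest substring with no repeats: "edgfh" with length 5

5


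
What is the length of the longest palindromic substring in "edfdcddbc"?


Input: "edfdcddbc"
Checking substrings for palindromes:
  [1:4] "dfd" (len 3) => palindrome
  [3:6] "dcd" (len 3) => palindrome
  [5:7] "dd" (len 2) => palindrome
Longest palindromic substring: "dfd" with length 3

3


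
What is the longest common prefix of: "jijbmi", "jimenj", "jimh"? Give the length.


Words: jijbmi, jimenj, jimh
  Position 0: all 'j' => match
  Position 1: all 'i' => match
  Position 2: ('j', 'm', 'm') => mismatch, stop
LCP = "ji" (length 2)

2


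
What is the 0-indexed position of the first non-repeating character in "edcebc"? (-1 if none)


Input: edcebc
Character frequencies:
  'b': 1
  'c': 2
  'd': 1
  'e': 2
Scanning left to right for freq == 1:
  Position 0 ('e'): freq=2, skip
  Position 1 ('d'): unique! => answer = 1

1


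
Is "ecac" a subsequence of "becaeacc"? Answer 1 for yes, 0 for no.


Check if "ecac" is a subsequence of "becaeacc"
Greedy scan:
  Position 0 ('b'): no match needed
  Position 1 ('e'): matches sub[0] = 'e'
  Position 2 ('c'): matches sub[1] = 'c'
  Position 3 ('a'): matches sub[2] = 'a'
  Position 4 ('e'): no match needed
  Position 5 ('a'): no match needed
  Position 6 ('c'): matches sub[3] = 'c'
  Position 7 ('c'): no match needed
All 4 characters matched => is a subsequence

1


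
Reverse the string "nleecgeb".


Input: nleecgeb
Reading characters right to left:
  Position 7: 'b'
  Position 6: 'e'
  Position 5: 'g'
  Position 4: 'c'
  Position 3: 'e'
  Position 2: 'e'
  Position 1: 'l'
  Position 0: 'n'
Reversed: begceeln

begceeln


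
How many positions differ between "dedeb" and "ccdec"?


Comparing "dedeb" and "ccdec" position by position:
  Position 0: 'd' vs 'c' => DIFFER
  Position 1: 'e' vs 'c' => DIFFER
  Position 2: 'd' vs 'd' => same
  Position 3: 'e' vs 'e' => same
  Position 4: 'b' vs 'c' => DIFFER
Positions that differ: 3

3


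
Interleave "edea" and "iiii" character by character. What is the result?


Interleaving "edea" and "iiii":
  Position 0: 'e' from first, 'i' from second => "ei"
  Position 1: 'd' from first, 'i' from second => "di"
  Position 2: 'e' from first, 'i' from second => "ei"
  Position 3: 'a' from first, 'i' from second => "ai"
Result: eidieiai

eidieiai


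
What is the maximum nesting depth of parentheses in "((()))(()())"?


Input: "((()))(()())"
Tracking depth:
  Position 0 '(': depth becomes 1
  Position 1 '(': depth becomes 2
  Position 2 '(': depth becomes 3
  Position 3 ')': depth becomes 2
  Position 4 ')': depth becomes 1
  Position 5 ')': depth becomes 0
  Position 6 '(': depth becomes 1
  Position 7 '(': depth becomes 2
  Position 8 ')': depth becomes 1
  Position 9 '(': depth becomes 2
  Position 10 ')': depth becomes 1
  Position 11 ')': depth becomes 0
Maximum depth reached: 3

3


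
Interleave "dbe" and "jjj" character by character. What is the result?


Interleaving "dbe" and "jjj":
  Position 0: 'd' from first, 'j' from second => "dj"
  Position 1: 'b' from first, 'j' from second => "bj"
  Position 2: 'e' from first, 'j' from second => "ej"
Result: djbjej

djbjej


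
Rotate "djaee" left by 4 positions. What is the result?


Input: "djaee", rotate left by 4
First 4 characters: "djae"
Remaining characters: "e"
Concatenate remaining + first: "e" + "djae" = "edjae"

edjae


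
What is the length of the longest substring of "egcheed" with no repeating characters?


Input: "egcheed"
Sliding window (track last position of each char):
  Position 0 ('e'): window [0,0] length 1 -- new best
  Position 1 ('g'): window [0,1] length 2 -- new best
  Position 2 ('c'): window [0,2] length 3 -- new best
  Position 3 ('h'): window [0,3] length 4 -- new best
  Position 4 ('e'): repeat (last at 0), move window start to 1
  Position 4 ('e'): window [1,4] length 4
  Position 5 ('e'): repeat (last at 4), move window start to 5
  Position 5 ('e'): window [5,5] length 1
  Position 6 ('d'): window [5,6] length 2
Longest substring with no repeats: "egch" with length 4

4


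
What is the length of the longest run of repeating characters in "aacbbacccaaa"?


Input: "aacbbacccaaa"
Scanning for longest run:
  Position 1 ('a'): continues run of 'a', length=2
  Position 2 ('c'): new char, reset run to 1
  Position 3 ('b'): new char, reset run to 1
  Position 4 ('b'): continues run of 'b', length=2
  Position 5 ('a'): new char, reset run to 1
  Position 6 ('c'): new char, reset run to 1
  Position 7 ('c'): continues run of 'c', length=2
  Position 8 ('c'): continues run of 'c', length=3
  Position 9 ('a'): new char, reset run to 1
  Position 10 ('a'): continues run of 'a', length=2
  Position 11 ('a'): continues run of 'a', length=3
Longest run: 'c' with length 3

3


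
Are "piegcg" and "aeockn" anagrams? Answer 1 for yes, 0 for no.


Strings: "piegcg", "aeockn"
Sorted first:  ceggip
Sorted second: acekno
Differ at position 0: 'c' vs 'a' => not anagrams

0


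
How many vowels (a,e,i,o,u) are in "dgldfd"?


Input: dgldfd
Checking each character:
  'd' at position 0: consonant
  'g' at position 1: consonant
  'l' at position 2: consonant
  'd' at position 3: consonant
  'f' at position 4: consonant
  'd' at position 5: consonant
Total vowels: 0

0


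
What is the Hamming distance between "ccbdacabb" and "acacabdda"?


Comparing "ccbdacabb" and "acacabdda" position by position:
  Position 0: 'c' vs 'a' => differ
  Position 1: 'c' vs 'c' => same
  Position 2: 'b' vs 'a' => differ
  Position 3: 'd' vs 'c' => differ
  Position 4: 'a' vs 'a' => same
  Position 5: 'c' vs 'b' => differ
  Position 6: 'a' vs 'd' => differ
  Position 7: 'b' vs 'd' => differ
  Position 8: 'b' vs 'a' => differ
Total differences (Hamming distance): 7

7


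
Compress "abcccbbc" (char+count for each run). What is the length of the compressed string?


Input: abcccbbc
Runs:
  'a' x 1 => "a1"
  'b' x 1 => "b1"
  'c' x 3 => "c3"
  'b' x 2 => "b2"
  'c' x 1 => "c1"
Compressed: "a1b1c3b2c1"
Compressed length: 10

10


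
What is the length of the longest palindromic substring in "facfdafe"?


Input: "facfdafe"
Checking substrings for palindromes:
  No multi-char palindromic substrings found
Longest palindromic substring: "f" with length 1

1


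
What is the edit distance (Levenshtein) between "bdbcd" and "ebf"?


Computing edit distance: "bdbcd" -> "ebf"
DP table:
           e    b    f
      0    1    2    3
  b   1    1    1    2
  d   2    2    2    2
  b   3    3    2    3
  c   4    4    3    3
  d   5    5    4    4
Edit distance = dp[5][3] = 4

4


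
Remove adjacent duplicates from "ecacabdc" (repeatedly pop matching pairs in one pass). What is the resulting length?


Input: ecacabdc
Stack-based adjacent duplicate removal:
  Read 'e': push. Stack: e
  Read 'c': push. Stack: ec
  Read 'a': push. Stack: eca
  Read 'c': push. Stack: ecac
  Read 'a': push. Stack: ecaca
  Read 'b': push. Stack: ecacab
  Read 'd': push. Stack: ecacabd
  Read 'c': push. Stack: ecacabdc
Final stack: "ecacabdc" (length 8)

8


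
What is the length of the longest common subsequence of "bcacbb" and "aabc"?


LCS of "bcacbb" and "aabc"
DP table:
           a    a    b    c
      0    0    0    0    0
  b   0    0    0    1    1
  c   0    0    0    1    2
  a   0    1    1    1    2
  c   0    1    1    1    2
  b   0    1    1    2    2
  b   0    1    1    2    2
LCS length = dp[6][4] = 2

2


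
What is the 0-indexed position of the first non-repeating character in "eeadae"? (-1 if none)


Input: eeadae
Character frequencies:
  'a': 2
  'd': 1
  'e': 3
Scanning left to right for freq == 1:
  Position 0 ('e'): freq=3, skip
  Position 1 ('e'): freq=3, skip
  Position 2 ('a'): freq=2, skip
  Position 3 ('d'): unique! => answer = 3

3


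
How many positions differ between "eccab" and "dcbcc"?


Comparing "eccab" and "dcbcc" position by position:
  Position 0: 'e' vs 'd' => DIFFER
  Position 1: 'c' vs 'c' => same
  Position 2: 'c' vs 'b' => DIFFER
  Position 3: 'a' vs 'c' => DIFFER
  Position 4: 'b' vs 'c' => DIFFER
Positions that differ: 4

4


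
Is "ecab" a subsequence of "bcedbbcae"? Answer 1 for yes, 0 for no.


Check if "ecab" is a subsequence of "bcedbbcae"
Greedy scan:
  Position 0 ('b'): no match needed
  Position 1 ('c'): no match needed
  Position 2 ('e'): matches sub[0] = 'e'
  Position 3 ('d'): no match needed
  Position 4 ('b'): no match needed
  Position 5 ('b'): no match needed
  Position 6 ('c'): matches sub[1] = 'c'
  Position 7 ('a'): matches sub[2] = 'a'
  Position 8 ('e'): no match needed
Only matched 3/4 characters => not a subsequence

0


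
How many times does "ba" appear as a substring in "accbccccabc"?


Searching for "ba" in "accbccccabc"
Scanning each position:
  Position 0: "ac" => no
  Position 1: "cc" => no
  Position 2: "cb" => no
  Position 3: "bc" => no
  Position 4: "cc" => no
  Position 5: "cc" => no
  Position 6: "cc" => no
  Position 7: "ca" => no
  Position 8: "ab" => no
  Position 9: "bc" => no
Total occurrences: 0

0


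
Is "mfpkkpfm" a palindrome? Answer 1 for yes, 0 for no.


Input: mfpkkpfm
Reversed: mfpkkpfm
  Compare pos 0 ('m') with pos 7 ('m'): match
  Compare pos 1 ('f') with pos 6 ('f'): match
  Compare pos 2 ('p') with pos 5 ('p'): match
  Compare pos 3 ('k') with pos 4 ('k'): match
Result: palindrome

1


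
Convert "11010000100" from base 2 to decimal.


Input: "11010000100" in base 2
Positional expansion:
  Digit '1' (value 1) x 2^10 = 1024
  Digit '1' (value 1) x 2^9 = 512
  Digit '0' (value 0) x 2^8 = 0
  Digit '1' (value 1) x 2^7 = 128
  Digit '0' (value 0) x 2^6 = 0
  Digit '0' (value 0) x 2^5 = 0
  Digit '0' (value 0) x 2^4 = 0
  Digit '0' (value 0) x 2^3 = 0
  Digit '1' (value 1) x 2^2 = 4
  Digit '0' (value 0) x 2^1 = 0
  Digit '0' (value 0) x 2^0 = 0
Sum = 1668

1668


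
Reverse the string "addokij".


Input: addokij
Reading characters right to left:
  Position 6: 'j'
  Position 5: 'i'
  Position 4: 'k'
  Position 3: 'o'
  Position 2: 'd'
  Position 1: 'd'
  Position 0: 'a'
Reversed: jikodda

jikodda


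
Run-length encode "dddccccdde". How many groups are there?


Input: dddccccdde
Scanning for consecutive runs:
  Group 1: 'd' x 3 (positions 0-2)
  Group 2: 'c' x 4 (positions 3-6)
  Group 3: 'd' x 2 (positions 7-8)
  Group 4: 'e' x 1 (positions 9-9)
Total groups: 4

4


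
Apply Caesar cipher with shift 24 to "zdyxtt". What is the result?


Caesar cipher: shift "zdyxtt" by 24
  'z' (pos 25) + 24 = pos 23 = 'x'
  'd' (pos 3) + 24 = pos 1 = 'b'
  'y' (pos 24) + 24 = pos 22 = 'w'
  'x' (pos 23) + 24 = pos 21 = 'v'
  't' (pos 19) + 24 = pos 17 = 'r'
  't' (pos 19) + 24 = pos 17 = 'r'
Result: xbwvrr

xbwvrr


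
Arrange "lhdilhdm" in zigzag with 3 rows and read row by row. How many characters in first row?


Zigzag "lhdilhdm" into 3 rows:
Placing characters:
  'l' => row 0
  'h' => row 1
  'd' => row 2
  'i' => row 1
  'l' => row 0
  'h' => row 1
  'd' => row 2
  'm' => row 1
Rows:
  Row 0: "ll"
  Row 1: "hihm"
  Row 2: "dd"
First row length: 2

2


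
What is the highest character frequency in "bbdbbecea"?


Input: bbdbbecea
Character counts:
  'a': 1
  'b': 4
  'c': 1
  'd': 1
  'e': 2
Maximum frequency: 4

4


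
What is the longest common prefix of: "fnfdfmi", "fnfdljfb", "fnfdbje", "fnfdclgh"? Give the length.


Words: fnfdfmi, fnfdljfb, fnfdbje, fnfdclgh
  Position 0: all 'f' => match
  Position 1: all 'n' => match
  Position 2: all 'f' => match
  Position 3: all 'd' => match
  Position 4: ('f', 'l', 'b', 'c') => mismatch, stop
LCP = "fnfd" (length 4)

4


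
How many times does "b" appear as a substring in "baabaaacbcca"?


Searching for "b" in "baabaaacbcca"
Scanning each position:
  Position 0: "b" => MATCH
  Position 1: "a" => no
  Position 2: "a" => no
  Position 3: "b" => MATCH
  Position 4: "a" => no
  Position 5: "a" => no
  Position 6: "a" => no
  Position 7: "c" => no
  Position 8: "b" => MATCH
  Position 9: "c" => no
  Position 10: "c" => no
  Position 11: "a" => no
Total occurrences: 3

3


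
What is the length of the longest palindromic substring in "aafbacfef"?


Input: "aafbacfef"
Checking substrings for palindromes:
  [6:9] "fef" (len 3) => palindrome
  [0:2] "aa" (len 2) => palindrome
Longest palindromic substring: "fef" with length 3

3


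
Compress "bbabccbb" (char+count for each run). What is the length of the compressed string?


Input: bbabccbb
Runs:
  'b' x 2 => "b2"
  'a' x 1 => "a1"
  'b' x 1 => "b1"
  'c' x 2 => "c2"
  'b' x 2 => "b2"
Compressed: "b2a1b1c2b2"
Compressed length: 10

10


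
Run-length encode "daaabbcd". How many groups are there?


Input: daaabbcd
Scanning for consecutive runs:
  Group 1: 'd' x 1 (positions 0-0)
  Group 2: 'a' x 3 (positions 1-3)
  Group 3: 'b' x 2 (positions 4-5)
  Group 4: 'c' x 1 (positions 6-6)
  Group 5: 'd' x 1 (positions 7-7)
Total groups: 5

5


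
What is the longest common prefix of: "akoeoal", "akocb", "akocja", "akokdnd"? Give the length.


Words: akoeoal, akocb, akocja, akokdnd
  Position 0: all 'a' => match
  Position 1: all 'k' => match
  Position 2: all 'o' => match
  Position 3: ('e', 'c', 'c', 'k') => mismatch, stop
LCP = "ako" (length 3)

3


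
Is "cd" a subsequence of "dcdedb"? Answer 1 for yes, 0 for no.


Check if "cd" is a subsequence of "dcdedb"
Greedy scan:
  Position 0 ('d'): no match needed
  Position 1 ('c'): matches sub[0] = 'c'
  Position 2 ('d'): matches sub[1] = 'd'
  Position 3 ('e'): no match needed
  Position 4 ('d'): no match needed
  Position 5 ('b'): no match needed
All 2 characters matched => is a subsequence

1


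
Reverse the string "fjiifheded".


Input: fjiifheded
Reading characters right to left:
  Position 9: 'd'
  Position 8: 'e'
  Position 7: 'd'
  Position 6: 'e'
  Position 5: 'h'
  Position 4: 'f'
  Position 3: 'i'
  Position 2: 'i'
  Position 1: 'j'
  Position 0: 'f'
Reversed: dedehfiijf

dedehfiijf


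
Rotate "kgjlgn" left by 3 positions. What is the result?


Input: "kgjlgn", rotate left by 3
First 3 characters: "kgj"
Remaining characters: "lgn"
Concatenate remaining + first: "lgn" + "kgj" = "lgnkgj"

lgnkgj


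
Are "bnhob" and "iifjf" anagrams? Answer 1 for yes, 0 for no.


Strings: "bnhob", "iifjf"
Sorted first:  bbhno
Sorted second: ffiij
Differ at position 0: 'b' vs 'f' => not anagrams

0


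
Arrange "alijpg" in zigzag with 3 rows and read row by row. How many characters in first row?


Zigzag "alijpg" into 3 rows:
Placing characters:
  'a' => row 0
  'l' => row 1
  'i' => row 2
  'j' => row 1
  'p' => row 0
  'g' => row 1
Rows:
  Row 0: "ap"
  Row 1: "ljg"
  Row 2: "i"
First row length: 2

2


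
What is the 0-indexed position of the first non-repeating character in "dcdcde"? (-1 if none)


Input: dcdcde
Character frequencies:
  'c': 2
  'd': 3
  'e': 1
Scanning left to right for freq == 1:
  Position 0 ('d'): freq=3, skip
  Position 1 ('c'): freq=2, skip
  Position 2 ('d'): freq=3, skip
  Position 3 ('c'): freq=2, skip
  Position 4 ('d'): freq=3, skip
  Position 5 ('e'): unique! => answer = 5

5


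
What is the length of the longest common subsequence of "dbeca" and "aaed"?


LCS of "dbeca" and "aaed"
DP table:
           a    a    e    d
      0    0    0    0    0
  d   0    0    0    0    1
  b   0    0    0    0    1
  e   0    0    0    1    1
  c   0    0    0    1    1
  a   0    1    1    1    1
LCS length = dp[5][4] = 1

1


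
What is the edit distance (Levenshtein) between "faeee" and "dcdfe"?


Computing edit distance: "faeee" -> "dcdfe"
DP table:
           d    c    d    f    e
      0    1    2    3    4    5
  f   1    1    2    3    3    4
  a   2    2    2    3    4    4
  e   3    3    3    3    4    4
  e   4    4    4    4    4    4
  e   5    5    5    5    5    4
Edit distance = dp[5][5] = 4

4


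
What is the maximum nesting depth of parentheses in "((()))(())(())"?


Input: "((()))(())(())"
Tracking depth:
  Position 0 '(': depth becomes 1
  Position 1 '(': depth becomes 2
  Position 2 '(': depth becomes 3
  Position 3 ')': depth becomes 2
  Position 4 ')': depth becomes 1
  Position 5 ')': depth becomes 0
  Position 6 '(': depth becomes 1
  Position 7 '(': depth becomes 2
  Position 8 ')': depth becomes 1
  Position 9 ')': depth becomes 0
  Position 10 '(': depth becomes 1
  Position 11 '(': depth becomes 2
  Position 12 ')': depth becomes 1
  Position 13 ')': depth becomes 0
Maximum depth reached: 3

3


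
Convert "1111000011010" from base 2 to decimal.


Input: "1111000011010" in base 2
Positional expansion:
  Digit '1' (value 1) x 2^12 = 4096
  Digit '1' (value 1) x 2^11 = 2048
  Digit '1' (value 1) x 2^10 = 1024
  Digit '1' (value 1) x 2^9 = 512
  Digit '0' (value 0) x 2^8 = 0
  Digit '0' (value 0) x 2^7 = 0
  Digit '0' (value 0) x 2^6 = 0
  Digit '0' (value 0) x 2^5 = 0
  Digit '1' (value 1) x 2^4 = 16
  Digit '1' (value 1) x 2^3 = 8
  Digit '0' (value 0) x 2^2 = 0
  Digit '1' (value 1) x 2^1 = 2
  Digit '0' (value 0) x 2^0 = 0
Sum = 7706

7706


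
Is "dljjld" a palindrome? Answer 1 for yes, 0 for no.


Input: dljjld
Reversed: dljjld
  Compare pos 0 ('d') with pos 5 ('d'): match
  Compare pos 1 ('l') with pos 4 ('l'): match
  Compare pos 2 ('j') with pos 3 ('j'): match
Result: palindrome

1


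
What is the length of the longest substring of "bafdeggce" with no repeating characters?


Input: "bafdeggce"
Sliding window (track last position of each char):
  Position 0 ('b'): window [0,0] length 1 -- new best
  Position 1 ('a'): window [0,1] length 2 -- new best
  Position 2 ('f'): window [0,2] length 3 -- new best
  Position 3 ('d'): window [0,3] length 4 -- new best
  Position 4 ('e'): window [0,4] length 5 -- new best
  Position 5 ('g'): window [0,5] length 6 -- new best
  Position 6 ('g'): repeat (last at 5), move window start to 6
  Position 6 ('g'): window [6,6] length 1
  Position 7 ('c'): window [6,7] length 2
  Position 8 ('e'): window [6,8] length 3
Longest substring with no repeats: "bafdeg" with length 6

6


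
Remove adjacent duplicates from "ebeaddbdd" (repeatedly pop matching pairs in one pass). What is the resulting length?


Input: ebeaddbdd
Stack-based adjacent duplicate removal:
  Read 'e': push. Stack: e
  Read 'b': push. Stack: eb
  Read 'e': push. Stack: ebe
  Read 'a': push. Stack: ebea
  Read 'd': push. Stack: ebead
  Read 'd': matches stack top 'd' => pop. Stack: ebea
  Read 'b': push. Stack: ebeab
  Read 'd': push. Stack: ebeabd
  Read 'd': matches stack top 'd' => pop. Stack: ebeab
Final stack: "ebeab" (length 5)

5


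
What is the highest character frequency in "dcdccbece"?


Input: dcdccbece
Character counts:
  'b': 1
  'c': 4
  'd': 2
  'e': 2
Maximum frequency: 4

4


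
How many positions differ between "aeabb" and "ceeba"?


Comparing "aeabb" and "ceeba" position by position:
  Position 0: 'a' vs 'c' => DIFFER
  Position 1: 'e' vs 'e' => same
  Position 2: 'a' vs 'e' => DIFFER
  Position 3: 'b' vs 'b' => same
  Position 4: 'b' vs 'a' => DIFFER
Positions that differ: 3

3


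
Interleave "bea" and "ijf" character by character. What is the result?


Interleaving "bea" and "ijf":
  Position 0: 'b' from first, 'i' from second => "bi"
  Position 1: 'e' from first, 'j' from second => "ej"
  Position 2: 'a' from first, 'f' from second => "af"
Result: biejaf

biejaf


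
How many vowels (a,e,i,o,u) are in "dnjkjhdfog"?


Input: dnjkjhdfog
Checking each character:
  'd' at position 0: consonant
  'n' at position 1: consonant
  'j' at position 2: consonant
  'k' at position 3: consonant
  'j' at position 4: consonant
  'h' at position 5: consonant
  'd' at position 6: consonant
  'f' at position 7: consonant
  'o' at position 8: vowel (running total: 1)
  'g' at position 9: consonant
Total vowels: 1

1


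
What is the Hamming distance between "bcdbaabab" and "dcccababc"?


Comparing "bcdbaabab" and "dcccababc" position by position:
  Position 0: 'b' vs 'd' => differ
  Position 1: 'c' vs 'c' => same
  Position 2: 'd' vs 'c' => differ
  Position 3: 'b' vs 'c' => differ
  Position 4: 'a' vs 'a' => same
  Position 5: 'a' vs 'b' => differ
  Position 6: 'b' vs 'a' => differ
  Position 7: 'a' vs 'b' => differ
  Position 8: 'b' vs 'c' => differ
Total differences (Hamming distance): 7

7


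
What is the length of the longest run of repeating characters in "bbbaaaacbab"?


Input: "bbbaaaacbab"
Scanning for longest run:
  Position 1 ('b'): continues run of 'b', length=2
  Position 2 ('b'): continues run of 'b', length=3
  Position 3 ('a'): new char, reset run to 1
  Position 4 ('a'): continues run of 'a', length=2
  Position 5 ('a'): continues run of 'a', length=3
  Position 6 ('a'): continues run of 'a', length=4
  Position 7 ('c'): new char, reset run to 1
  Position 8 ('b'): new char, reset run to 1
  Position 9 ('a'): new char, reset run to 1
  Position 10 ('b'): new char, reset run to 1
Longest run: 'a' with length 4

4


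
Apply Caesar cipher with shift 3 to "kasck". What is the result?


Caesar cipher: shift "kasck" by 3
  'k' (pos 10) + 3 = pos 13 = 'n'
  'a' (pos 0) + 3 = pos 3 = 'd'
  's' (pos 18) + 3 = pos 21 = 'v'
  'c' (pos 2) + 3 = pos 5 = 'f'
  'k' (pos 10) + 3 = pos 13 = 'n'
Result: ndvfn

ndvfn


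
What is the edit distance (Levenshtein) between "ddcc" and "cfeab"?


Computing edit distance: "ddcc" -> "cfeab"
DP table:
           c    f    e    a    b
      0    1    2    3    4    5
  d   1    1    2    3    4    5
  d   2    2    2    3    4    5
  c   3    2    3    3    4    5
  c   4    3    3    4    4    5
Edit distance = dp[4][5] = 5

5


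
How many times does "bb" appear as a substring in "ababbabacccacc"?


Searching for "bb" in "ababbabacccacc"
Scanning each position:
  Position 0: "ab" => no
  Position 1: "ba" => no
  Position 2: "ab" => no
  Position 3: "bb" => MATCH
  Position 4: "ba" => no
  Position 5: "ab" => no
  Position 6: "ba" => no
  Position 7: "ac" => no
  Position 8: "cc" => no
  Position 9: "cc" => no
  Position 10: "ca" => no
  Position 11: "ac" => no
  Position 12: "cc" => no
Total occurrences: 1

1


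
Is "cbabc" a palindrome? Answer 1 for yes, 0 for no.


Input: cbabc
Reversed: cbabc
  Compare pos 0 ('c') with pos 4 ('c'): match
  Compare pos 1 ('b') with pos 3 ('b'): match
Result: palindrome

1


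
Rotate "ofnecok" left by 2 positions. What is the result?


Input: "ofnecok", rotate left by 2
First 2 characters: "of"
Remaining characters: "necok"
Concatenate remaining + first: "necok" + "of" = "necokof"

necokof


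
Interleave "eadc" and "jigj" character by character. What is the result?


Interleaving "eadc" and "jigj":
  Position 0: 'e' from first, 'j' from second => "ej"
  Position 1: 'a' from first, 'i' from second => "ai"
  Position 2: 'd' from first, 'g' from second => "dg"
  Position 3: 'c' from first, 'j' from second => "cj"
Result: ejaidgcj

ejaidgcj


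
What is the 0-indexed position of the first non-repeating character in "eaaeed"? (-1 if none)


Input: eaaeed
Character frequencies:
  'a': 2
  'd': 1
  'e': 3
Scanning left to right for freq == 1:
  Position 0 ('e'): freq=3, skip
  Position 1 ('a'): freq=2, skip
  Position 2 ('a'): freq=2, skip
  Position 3 ('e'): freq=3, skip
  Position 4 ('e'): freq=3, skip
  Position 5 ('d'): unique! => answer = 5

5


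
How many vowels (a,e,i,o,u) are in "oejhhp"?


Input: oejhhp
Checking each character:
  'o' at position 0: vowel (running total: 1)
  'e' at position 1: vowel (running total: 2)
  'j' at position 2: consonant
  'h' at position 3: consonant
  'h' at position 4: consonant
  'p' at position 5: consonant
Total vowels: 2

2
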